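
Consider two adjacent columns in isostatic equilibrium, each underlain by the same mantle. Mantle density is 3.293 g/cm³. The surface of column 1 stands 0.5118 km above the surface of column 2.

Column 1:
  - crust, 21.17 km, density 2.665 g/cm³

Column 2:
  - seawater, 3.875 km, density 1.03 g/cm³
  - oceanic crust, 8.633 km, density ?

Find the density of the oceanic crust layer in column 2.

2.96 g/cm³

Take the compensation level at the base of the deeper column (depth z_c below the surface of column 1) and equate Σ ρ_i t_i down to z_c; mantle fills any gap and the z_c terms cancel.
Column 1: 21.17×2.665 + (z_c − 21.17)×3.293
Column 2: 0.5118×0 + 3.875×1.03 + 8.633×ρ + (z_c − 0.5118 − 12.508)×3.293
The z_c×3.293 term appears on both sides and cancels. Collect the known terms of each column as K = Σ(ρt)_known − 3.293 × (depth of known layers): K_1 = 56.41805 − 3.293×21.17 = −13.29476; K_2 = 3.99125 − 3.293×(0.5118 + 12.508) = −38.8829514.
Balance: K_1 = K_2 + 8.633×ρ, so ρ = (K_1 − K_2)/8.633 = 25.5882/8.633 = 2.96 g/cm³.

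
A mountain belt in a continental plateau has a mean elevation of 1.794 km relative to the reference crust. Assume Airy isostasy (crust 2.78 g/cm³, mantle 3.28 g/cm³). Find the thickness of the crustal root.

9.97 km

By Archimedes' principle applied to the lithosphere: the weight of the topography is balanced by the buoyancy of the root, ρ_c h = (ρ_m − ρ_c) r.
r = h · ρ_c / (ρ_m − ρ_c) = 1.794 km × 2.78 / (3.28 − 2.78) = 9.97 km.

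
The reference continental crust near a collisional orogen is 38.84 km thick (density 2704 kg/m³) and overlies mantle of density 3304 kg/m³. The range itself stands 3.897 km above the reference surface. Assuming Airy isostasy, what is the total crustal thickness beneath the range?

Root depth r = h ρ_c / (ρ_m − ρ_c) = 3.897 km × 2704 / 600 = 17.56 km.
Total thickness = T + h + r = 38.84 km + 3.897 km + 17.56 km = 60.3 km.

60.3 km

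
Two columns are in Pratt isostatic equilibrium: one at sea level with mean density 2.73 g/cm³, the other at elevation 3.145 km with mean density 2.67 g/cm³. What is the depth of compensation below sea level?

140 km

ρ_ref D = ρ (D + h) → D (ρ_ref − ρ) = ρ h.
D = ρ h/(ρ_ref − ρ) = 2.67 × 3.145 km/(2.73 − 2.67) = 140 km.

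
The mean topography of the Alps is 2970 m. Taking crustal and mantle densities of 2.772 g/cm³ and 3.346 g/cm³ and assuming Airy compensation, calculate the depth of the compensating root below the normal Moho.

14300 m

Balancing pressure at the compensation depth: the weight of the topography is balanced by the buoyancy of the root, ρ_c h = (ρ_m − ρ_c) r.
r = h · ρ_c / (ρ_m − ρ_c) = 2970 m × 2.772 / (3.346 − 2.772) = 14300 m.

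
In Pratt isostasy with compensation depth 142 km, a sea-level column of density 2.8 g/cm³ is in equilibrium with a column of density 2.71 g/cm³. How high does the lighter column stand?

4.72 km

ρ_ref D = ρ (D + h) → h = D (ρ_ref − ρ)/ρ.
h = 142 km × (2.8 − 2.71)/2.71 = 4.72 km.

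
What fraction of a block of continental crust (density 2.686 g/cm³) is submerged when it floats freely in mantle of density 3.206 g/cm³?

0.838

Submerged fraction = ρ_obj/ρ_fluid = 2.686/3.206 = 0.838.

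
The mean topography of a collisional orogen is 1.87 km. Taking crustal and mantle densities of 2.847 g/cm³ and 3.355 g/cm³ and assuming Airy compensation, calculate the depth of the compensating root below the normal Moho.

10.5 km

Balancing pressure at the compensation depth: the weight of the topography is balanced by the buoyancy of the root, ρ_c h = (ρ_m − ρ_c) r.
r = h · ρ_c / (ρ_m − ρ_c) = 1.87 km × 2.847 / (3.355 − 2.847) = 10.5 km.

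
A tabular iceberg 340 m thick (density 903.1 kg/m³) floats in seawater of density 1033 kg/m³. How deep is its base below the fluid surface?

297 m

Draft d = t ρ_obj/ρ_fluid = 340 m × 903.1/1033 = 297 m.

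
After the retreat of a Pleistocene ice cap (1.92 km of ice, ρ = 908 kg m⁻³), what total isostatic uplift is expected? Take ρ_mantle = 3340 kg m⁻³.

Removing the load lets mantle flow back in; uplift u satisfies ρ_ice t = ρ_m u.
u = t ρ_ice/ρ_m = 1.92 km × 908/3340 = 0.522 km.

0.522 km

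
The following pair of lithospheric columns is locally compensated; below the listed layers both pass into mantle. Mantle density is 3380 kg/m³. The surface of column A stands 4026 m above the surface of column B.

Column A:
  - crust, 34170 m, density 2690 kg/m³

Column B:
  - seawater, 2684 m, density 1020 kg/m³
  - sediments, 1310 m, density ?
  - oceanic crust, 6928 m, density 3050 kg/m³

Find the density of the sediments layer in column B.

Take the compensation level at the base of the deeper column (depth z_c below the surface of column A) and equate Σ ρ_i t_i down to z_c; mantle fills any gap and the z_c terms cancel.
Column A: 34170×2690 + (z_c − 34170)×3380
Column B: 4026×0 + 2684×1020 + 1310×ρ + 6928×3050 + (z_c − 4026 − 10922)×3380
The z_c×3380 term appears on both sides and cancels. Collect the known terms of each column as K = Σ(ρt)_known − 3380 × (depth of known layers): K_A = 91917300 − 3380×34170 = −23577300; K_B = 23868080 − 3380×(4026 + 10922) = −26656160.
Balance: K_A = K_B + 1310×ρ, so ρ = (K_A − K_B)/1310 = 3078860/1310 = 2350 kg/m³.

2350 kg/m³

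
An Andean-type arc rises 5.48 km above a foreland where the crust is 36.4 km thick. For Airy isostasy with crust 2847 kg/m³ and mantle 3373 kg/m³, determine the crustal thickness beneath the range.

71.5 km

Root depth r = h ρ_c / (ρ_m − ρ_c) = 5.48 km × 2847 / 526 = 29.66 km.
Total thickness = T + h + r = 36.4 km + 5.48 km + 29.66 km = 71.5 km.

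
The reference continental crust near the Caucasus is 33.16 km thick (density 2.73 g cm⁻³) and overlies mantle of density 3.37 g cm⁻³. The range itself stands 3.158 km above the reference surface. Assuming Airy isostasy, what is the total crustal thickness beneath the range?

49.8 km

Root depth r = h ρ_c / (ρ_m − ρ_c) = 3.158 km × 2.73 / 0.64 = 13.47 km.
Total thickness = T + h + r = 33.16 km + 3.158 km + 13.47 km = 49.8 km.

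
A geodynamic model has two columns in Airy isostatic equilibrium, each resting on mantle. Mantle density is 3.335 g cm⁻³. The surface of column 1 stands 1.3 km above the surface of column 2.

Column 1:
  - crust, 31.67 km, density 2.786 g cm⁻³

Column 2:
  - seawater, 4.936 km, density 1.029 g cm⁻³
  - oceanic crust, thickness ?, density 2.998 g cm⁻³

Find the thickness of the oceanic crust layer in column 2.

4.95 km

Take the compensation level at the base of the deeper column (depth z_c below the surface of column 1) and equate Σ ρ_i t_i down to z_c; mantle fills any gap and the z_c terms cancel.
Column 1: 31.67×2.786 + (z_c − 31.67)×3.335
Column 2: 1.3×0 + 4.936×1.029 + x×2.998 + (z_c − 1.3 − 4.936 − x)×3.335
The z_c×3.335 term appears on both sides and cancels. Collect the known terms of each column as K = Σ(ρt)_known − 3.335 × (depth of known layers): K_1 = 88.23262 − 3.335×31.67 = −17.38683; K_2 = 5.079144 − 3.335×(1.3 + 4.936) = −15.717916.
Balance: K_1 = K_2 − x×(3.335 − 2.998), so x = (K_2 − K_1)/(3.335 − 2.998) = 1.66891/0.337 = 4.95 km.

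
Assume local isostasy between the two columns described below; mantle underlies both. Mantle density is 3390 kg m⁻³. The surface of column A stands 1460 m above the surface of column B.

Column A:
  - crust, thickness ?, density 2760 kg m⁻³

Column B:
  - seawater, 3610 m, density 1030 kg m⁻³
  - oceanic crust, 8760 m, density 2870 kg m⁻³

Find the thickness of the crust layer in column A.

Take the compensation level at the base of the deeper column (depth z_c below the surface of column A) and equate Σ ρ_i t_i down to z_c; mantle fills any gap and the z_c terms cancel.
Column A: x×2760 + (z_c − 0 − x)×3390
Column B: 1460×0 + 3610×1030 + 8760×2870 + (z_c − 1460 − 12370)×3390
The z_c×3390 term appears on both sides and cancels. Collect the known terms of each column as K = Σ(ρt)_known − 3390 × (depth of known layers): K_A = 0 − 3390×0 = 0; K_B = 28859500 − 3390×(1460 + 12370) = −18024200.
Balance: K_A − x×(3390 − 2760) = K_B, so x = (K_A − K_B)/(3390 − 2760) = 18024200/630 = 28600 m.

28600 m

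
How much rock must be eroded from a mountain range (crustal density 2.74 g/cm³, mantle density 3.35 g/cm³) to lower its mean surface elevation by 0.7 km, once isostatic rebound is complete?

3.84 km

Net drop Δ = e − u = e − e ρ_c/ρ_m = e (ρ_m − ρ_c)/ρ_m.
e = Δ ρ_m/(ρ_m − ρ_c) = 0.7 km × 3.35/0.61 = 3.84 km.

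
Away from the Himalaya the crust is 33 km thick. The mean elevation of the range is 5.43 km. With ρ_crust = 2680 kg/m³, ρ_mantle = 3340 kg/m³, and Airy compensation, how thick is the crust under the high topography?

Root depth r = h ρ_c / (ρ_m − ρ_c) = 5.43 km × 2680 / 660 = 22.05 km.
Total thickness = T + h + r = 33 km + 5.43 km + 22.05 km = 60.5 km.

60.5 km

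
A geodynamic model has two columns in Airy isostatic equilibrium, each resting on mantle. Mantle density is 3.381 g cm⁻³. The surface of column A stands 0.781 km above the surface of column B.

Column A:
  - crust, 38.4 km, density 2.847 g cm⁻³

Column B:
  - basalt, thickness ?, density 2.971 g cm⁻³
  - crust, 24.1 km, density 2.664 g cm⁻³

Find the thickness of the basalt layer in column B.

Take the compensation level at the base of the deeper column (depth z_c below the surface of column A) and equate Σ ρ_i t_i down to z_c; mantle fills any gap and the z_c terms cancel.
Column A: 38.4×2.847 + (z_c − 38.4)×3.381
Column B: 0.781×0 + x×2.971 + 24.1×2.664 + (z_c − 0.781 − 24.1 − x)×3.381
The z_c×3.381 term appears on both sides and cancels. Collect the known terms of each column as K = Σ(ρt)_known − 3.381 × (depth of known layers): K_A = 109.3248 − 3.381×38.4 = −20.5056; K_B = 64.2024 − 3.381×(0.781 + 24.1) = −19.920261.
Balance: K_A = K_B − x×(3.381 − 2.971), so x = (K_B − K_A)/(3.381 − 2.971) = 0.585339/0.41 = 1.43 km.

1.43 km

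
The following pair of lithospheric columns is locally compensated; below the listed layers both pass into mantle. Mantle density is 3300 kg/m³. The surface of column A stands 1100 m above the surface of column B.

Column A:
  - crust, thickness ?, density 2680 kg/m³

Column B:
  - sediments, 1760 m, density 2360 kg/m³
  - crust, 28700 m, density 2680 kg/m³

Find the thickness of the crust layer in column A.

37200 m

Take the compensation level at the base of the deeper column (depth z_c below the surface of column A) and equate Σ ρ_i t_i down to z_c; mantle fills any gap and the z_c terms cancel.
Column A: x×2680 + (z_c − 0 − x)×3300
Column B: 1100×0 + 1760×2360 + 28700×2680 + (z_c − 1100 − 30460)×3300
The z_c×3300 term appears on both sides and cancels. Collect the known terms of each column as K = Σ(ρt)_known − 3300 × (depth of known layers): K_A = 0 − 3300×0 = 0; K_B = 81069600 − 3300×(1100 + 30460) = −23078400.
Balance: K_A − x×(3300 − 2680) = K_B, so x = (K_A − K_B)/(3300 − 2680) = 23078400/620 = 37200 m.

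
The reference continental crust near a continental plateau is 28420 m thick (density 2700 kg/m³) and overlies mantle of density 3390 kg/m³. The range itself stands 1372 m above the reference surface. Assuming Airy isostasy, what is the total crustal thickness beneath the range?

Root depth r = h ρ_c / (ρ_m − ρ_c) = 1372 m × 2700 / 690 = 5369 m.
Total thickness = T + h + r = 28420 m + 1372 m + 5369 m = 35200 m.

35200 m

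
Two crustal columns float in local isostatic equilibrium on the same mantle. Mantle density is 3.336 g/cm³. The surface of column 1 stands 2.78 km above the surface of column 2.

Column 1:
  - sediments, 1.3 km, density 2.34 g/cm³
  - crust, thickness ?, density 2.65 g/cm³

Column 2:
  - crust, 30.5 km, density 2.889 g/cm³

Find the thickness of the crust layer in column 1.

31.5 km

Take the compensation level at the base of the deeper column (depth z_c below the surface of column 1) and equate Σ ρ_i t_i down to z_c; mantle fills any gap and the z_c terms cancel.
Column 1: 1.3×2.34 + x×2.65 + (z_c − 1.3 − x)×3.336
Column 2: 2.78×0 + 30.5×2.889 + (z_c − 2.78 − 30.5)×3.336
The z_c×3.336 term appears on both sides and cancels. Collect the known terms of each column as K = Σ(ρt)_known − 3.336 × (depth of known layers): K_1 = 3.042 − 3.336×1.3 = −1.2948; K_2 = 88.1145 − 3.336×(2.78 + 30.5) = −22.90758.
Balance: K_1 − x×(3.336 − 2.65) = K_2, so x = (K_1 − K_2)/(3.336 − 2.65) = 21.6128/0.686 = 31.5 km.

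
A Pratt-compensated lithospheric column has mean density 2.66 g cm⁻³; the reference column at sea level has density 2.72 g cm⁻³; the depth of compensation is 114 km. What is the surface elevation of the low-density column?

ρ_ref D = ρ (D + h) → h = D (ρ_ref − ρ)/ρ.
h = 114 km × (2.72 − 2.66)/2.66 = 2.57 km.

2.57 km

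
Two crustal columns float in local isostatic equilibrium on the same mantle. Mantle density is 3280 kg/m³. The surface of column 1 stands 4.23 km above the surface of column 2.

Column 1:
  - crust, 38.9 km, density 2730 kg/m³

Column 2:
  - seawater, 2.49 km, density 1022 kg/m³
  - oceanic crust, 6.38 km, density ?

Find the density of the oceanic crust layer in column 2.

2980 kg/m³

Take the compensation level at the base of the deeper column (depth z_c below the surface of column 1) and equate Σ ρ_i t_i down to z_c; mantle fills any gap and the z_c terms cancel.
Column 1: 38.9×2730 + (z_c − 38.9)×3280
Column 2: 4.23×0 + 2.49×1022 + 6.38×ρ + (z_c − 4.23 − 8.87)×3280
The z_c×3280 term appears on both sides and cancels. Collect the known terms of each column as K = Σ(ρt)_known − 3280 × (depth of known layers): K_1 = 106197 − 3280×38.9 = −21395; K_2 = 2544.78 − 3280×(4.23 + 8.87) = −40423.22.
Balance: K_1 = K_2 + 6.38×ρ, so ρ = (K_1 − K_2)/6.38 = 19028.2/6.38 = 2980 kg/m³.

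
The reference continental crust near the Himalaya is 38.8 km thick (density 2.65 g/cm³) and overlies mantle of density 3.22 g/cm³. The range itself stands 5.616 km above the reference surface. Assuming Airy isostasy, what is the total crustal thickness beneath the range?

Root depth r = h ρ_c / (ρ_m − ρ_c) = 5.616 km × 2.65 / 0.57 = 26.11 km.
Total thickness = T + h + r = 38.8 km + 5.616 km + 26.11 km = 70.5 km.

70.5 km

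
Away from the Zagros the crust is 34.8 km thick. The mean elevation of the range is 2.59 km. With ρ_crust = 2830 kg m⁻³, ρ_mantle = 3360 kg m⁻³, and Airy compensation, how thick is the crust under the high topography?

51.2 km

Root depth r = h ρ_c / (ρ_m − ρ_c) = 2.59 km × 2830 / 530 = 13.83 km.
Total thickness = T + h + r = 34.8 km + 2.59 km + 13.83 km = 51.2 km.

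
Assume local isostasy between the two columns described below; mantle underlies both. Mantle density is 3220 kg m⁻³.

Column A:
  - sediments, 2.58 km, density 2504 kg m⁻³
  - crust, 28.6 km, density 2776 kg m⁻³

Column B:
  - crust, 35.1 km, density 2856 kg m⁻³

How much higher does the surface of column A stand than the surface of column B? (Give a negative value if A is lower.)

0.549 km

For any compensation level in the mantle, the mantle terms cancel and isostasy reduces to e = (Σt_A − Σt_B) − (Σ(ρt)_A − Σ(ρt)_B) / ρ_m.
Σt_A = 31.18 km; Σt_B = 35.1 km; Σ(ρt)_A = 85853.92; Σ(ρt)_B = 100245.6 (in km·kg m⁻³).
e = (31.18 − 35.1) − (85853.92 − 100245.6) / 3220 = 0.549 km.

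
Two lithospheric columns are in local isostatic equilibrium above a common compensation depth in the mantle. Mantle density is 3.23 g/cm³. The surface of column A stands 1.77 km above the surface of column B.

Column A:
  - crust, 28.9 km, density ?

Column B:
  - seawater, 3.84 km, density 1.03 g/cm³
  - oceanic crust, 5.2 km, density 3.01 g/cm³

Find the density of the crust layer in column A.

Take the compensation level at the base of the deeper column (depth z_c below the surface of column A) and equate Σ ρ_i t_i down to z_c; mantle fills any gap and the z_c terms cancel.
Column A: 28.9×ρ + (z_c − 28.9)×3.23
Column B: 1.77×0 + 3.84×1.03 + 5.2×3.01 + (z_c − 1.77 − 9.04)×3.23
The z_c×3.23 term appears on both sides and cancels. Collect the known terms of each column as K = Σ(ρt)_known − 3.23 × (depth of known layers): K_A = 0 − 3.23×28.9 = −93.347; K_B = 19.6072 − 3.23×(1.77 + 9.04) = −15.3091.
Balance: K_A + 28.9×ρ = K_B, so ρ = (K_B − K_A)/28.9 = 78.0379/28.9 = 2.7 g/cm³.

2.7 g/cm³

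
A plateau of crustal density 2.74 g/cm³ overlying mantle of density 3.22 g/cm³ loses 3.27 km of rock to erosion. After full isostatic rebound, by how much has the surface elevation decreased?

0.487 km

Rebound u = e ρ_c/ρ_m = 3.27 km × 2.74/3.22 = 2.783 km.
Net surface drop = e − u = 3.27 km − 2.783 km = e (ρ_m − ρ_c)/ρ_m = 0.487 km.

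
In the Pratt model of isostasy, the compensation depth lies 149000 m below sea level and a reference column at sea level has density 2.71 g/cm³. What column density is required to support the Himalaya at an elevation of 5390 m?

2.62 g/cm³

Pratt balance: ρ_ref D = ρ (D + h).
ρ = ρ_ref D/(D + h) = 2.71 × 149000 m/(149000 m + 5390 m) = 2.62 g/cm³.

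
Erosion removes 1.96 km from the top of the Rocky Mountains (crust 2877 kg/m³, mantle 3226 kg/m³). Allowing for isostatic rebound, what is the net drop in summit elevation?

0.212 km

Rebound u = e ρ_c/ρ_m = 1.96 km × 2877/3226 = 1.748 km.
Net surface drop = e − u = 1.96 km − 1.748 km = e (ρ_m − ρ_c)/ρ_m = 0.212 km.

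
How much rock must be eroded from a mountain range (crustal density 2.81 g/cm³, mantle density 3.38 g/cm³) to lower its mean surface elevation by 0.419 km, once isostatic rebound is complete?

2.48 km

Net drop Δ = e − u = e − e ρ_c/ρ_m = e (ρ_m − ρ_c)/ρ_m.
e = Δ ρ_m/(ρ_m − ρ_c) = 0.419 km × 3.38/0.57 = 2.48 km.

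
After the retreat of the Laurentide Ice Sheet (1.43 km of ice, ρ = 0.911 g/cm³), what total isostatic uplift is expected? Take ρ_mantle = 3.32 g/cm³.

0.392 km

Removing the load lets mantle flow back in; uplift u satisfies ρ_ice t = ρ_m u.
u = t ρ_ice/ρ_m = 1.43 km × 0.911/3.32 = 0.392 km.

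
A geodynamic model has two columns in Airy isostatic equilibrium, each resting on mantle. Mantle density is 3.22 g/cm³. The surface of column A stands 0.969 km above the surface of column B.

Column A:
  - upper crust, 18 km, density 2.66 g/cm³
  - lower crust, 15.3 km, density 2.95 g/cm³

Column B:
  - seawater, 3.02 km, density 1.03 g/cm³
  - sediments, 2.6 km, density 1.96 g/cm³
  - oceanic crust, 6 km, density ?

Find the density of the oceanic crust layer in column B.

3.02 g/cm³

Take the compensation level at the base of the deeper column (depth z_c below the surface of column A) and equate Σ ρ_i t_i down to z_c; mantle fills any gap and the z_c terms cancel.
Column A: 18×2.66 + 15.3×2.95 + (z_c − 33.3)×3.22
Column B: 0.969×0 + 3.02×1.03 + 2.6×1.96 + 6×ρ + (z_c − 0.969 − 11.62)×3.22
The z_c×3.22 term appears on both sides and cancels. Collect the known terms of each column as K = Σ(ρt)_known − 3.22 × (depth of known layers): K_A = 93.015 − 3.22×33.3 = −14.211; K_B = 8.2066 − 3.22×(0.969 + 11.62) = −32.32998.
Balance: K_A = K_B + 6×ρ, so ρ = (K_A − K_B)/6 = 18.119/6 = 3.02 g/cm³.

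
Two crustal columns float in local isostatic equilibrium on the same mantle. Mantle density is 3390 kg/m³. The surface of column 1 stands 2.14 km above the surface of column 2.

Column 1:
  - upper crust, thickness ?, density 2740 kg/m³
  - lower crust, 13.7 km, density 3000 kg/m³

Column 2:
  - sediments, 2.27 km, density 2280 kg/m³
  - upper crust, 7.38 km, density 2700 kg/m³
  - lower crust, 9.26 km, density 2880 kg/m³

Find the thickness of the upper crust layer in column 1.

Take the compensation level at the base of the deeper column (depth z_c below the surface of column 1) and equate Σ ρ_i t_i down to z_c; mantle fills any gap and the z_c terms cancel.
Column 1: x×2740 + 13.7×3000 + (z_c − 13.7 − x)×3390
Column 2: 2.14×0 + 2.27×2280 + 7.38×2700 + 9.26×2880 + (z_c − 2.14 − 18.91)×3390
The z_c×3390 term appears on both sides and cancels. Collect the known terms of each column as K = Σ(ρt)_known − 3390 × (depth of known layers): K_1 = 41100 − 3390×13.7 = −5343; K_2 = 51770.4 − 3390×(2.14 + 18.91) = −19589.1.
Balance: K_1 − x×(3390 − 2740) = K_2, so x = (K_1 − K_2)/(3390 − 2740) = 14246.1/650 = 21.9 km.

21.9 km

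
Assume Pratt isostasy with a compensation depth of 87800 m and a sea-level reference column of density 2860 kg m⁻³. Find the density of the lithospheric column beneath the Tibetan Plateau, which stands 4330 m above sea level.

2730 kg m⁻³

Pratt balance: ρ_ref D = ρ (D + h).
ρ = ρ_ref D/(D + h) = 2860 × 87800 m/(87800 m + 4330 m) = 2730 kg m⁻³.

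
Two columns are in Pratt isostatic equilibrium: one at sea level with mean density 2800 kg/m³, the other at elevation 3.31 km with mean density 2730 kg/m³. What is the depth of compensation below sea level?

129 km

ρ_ref D = ρ (D + h) → D (ρ_ref − ρ) = ρ h.
D = ρ h/(ρ_ref − ρ) = 2730 × 3.31 km/(2800 − 2730) = 129 km.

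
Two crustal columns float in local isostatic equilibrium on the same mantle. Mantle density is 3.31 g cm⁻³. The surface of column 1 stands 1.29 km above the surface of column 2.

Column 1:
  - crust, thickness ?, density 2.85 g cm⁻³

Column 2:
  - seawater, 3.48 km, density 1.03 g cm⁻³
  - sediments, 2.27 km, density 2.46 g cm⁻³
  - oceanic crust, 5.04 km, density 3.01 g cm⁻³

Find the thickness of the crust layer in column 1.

34 km

Take the compensation level at the base of the deeper column (depth z_c below the surface of column 1) and equate Σ ρ_i t_i down to z_c; mantle fills any gap and the z_c terms cancel.
Column 1: x×2.85 + (z_c − 0 − x)×3.31
Column 2: 1.29×0 + 3.48×1.03 + 2.27×2.46 + 5.04×3.01 + (z_c − 1.29 − 10.79)×3.31
The z_c×3.31 term appears on both sides and cancels. Collect the known terms of each column as K = Σ(ρt)_known − 3.31 × (depth of known layers): K_1 = 0 − 3.31×0 = 0; K_2 = 24.339 − 3.31×(1.29 + 10.79) = −15.6458.
Balance: K_1 − x×(3.31 − 2.85) = K_2, so x = (K_1 − K_2)/(3.31 − 2.85) = 15.6458/0.46 = 34 km.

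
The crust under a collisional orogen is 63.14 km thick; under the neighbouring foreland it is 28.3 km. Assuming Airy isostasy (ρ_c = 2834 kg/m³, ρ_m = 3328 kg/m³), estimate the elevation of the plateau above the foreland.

5.17 km

Excess crust Δ = 63.14 km − 28.3 km = 34.84 km, split between elevation h and root r with h + r = Δ.
Airy balance ρ_c h = (ρ_m − ρ_c) r gives r = h ρ_c/(ρ_m − ρ_c), so h (1 + ρ_c/(ρ_m − ρ_c)) = Δ, i.e. h = Δ (ρ_m − ρ_c)/ρ_m.
h = 34.84 km × 494/3328 = 5.17 km.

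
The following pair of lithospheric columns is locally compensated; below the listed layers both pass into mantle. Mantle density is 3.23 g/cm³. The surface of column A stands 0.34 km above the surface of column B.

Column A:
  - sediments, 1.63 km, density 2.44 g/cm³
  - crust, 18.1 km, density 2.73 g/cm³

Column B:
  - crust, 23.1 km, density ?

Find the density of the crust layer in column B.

Take the compensation level at the base of the deeper column (depth z_c below the surface of column A) and equate Σ ρ_i t_i down to z_c; mantle fills any gap and the z_c terms cancel.
Column A: 1.63×2.44 + 18.1×2.73 + (z_c − 19.73)×3.23
Column B: 0.34×0 + 23.1×ρ + (z_c − 0.34 − 23.1)×3.23
The z_c×3.23 term appears on both sides and cancels. Collect the known terms of each column as K = Σ(ρt)_known − 3.23 × (depth of known layers): K_A = 53.3902 − 3.23×19.73 = −10.3377; K_B = 0 − 3.23×(0.34 + 23.1) = −75.7112.
Balance: K_A = K_B + 23.1×ρ, so ρ = (K_A − K_B)/23.1 = 65.3735/23.1 = 2.83 g/cm³.

2.83 g/cm³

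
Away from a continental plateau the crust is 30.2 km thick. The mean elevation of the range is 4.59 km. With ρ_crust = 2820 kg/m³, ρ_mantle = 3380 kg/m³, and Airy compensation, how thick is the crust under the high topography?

Root depth r = h ρ_c / (ρ_m − ρ_c) = 4.59 km × 2820 / 560 = 23.11 km.
Total thickness = T + h + r = 30.2 km + 4.59 km + 23.11 km = 57.9 km.

57.9 km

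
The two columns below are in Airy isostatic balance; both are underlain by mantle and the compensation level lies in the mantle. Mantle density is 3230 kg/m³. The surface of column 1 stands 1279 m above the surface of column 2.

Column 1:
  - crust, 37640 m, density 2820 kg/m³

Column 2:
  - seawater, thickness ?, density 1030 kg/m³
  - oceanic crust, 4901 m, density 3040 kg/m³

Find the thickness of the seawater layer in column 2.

4710 m

Take the compensation level at the base of the deeper column (depth z_c below the surface of column 1) and equate Σ ρ_i t_i down to z_c; mantle fills any gap and the z_c terms cancel.
Column 1: 37640×2820 + (z_c − 37640)×3230
Column 2: 1279×0 + x×1030 + 4901×3040 + (z_c − 1279 − 4901 − x)×3230
The z_c×3230 term appears on both sides and cancels. Collect the known terms of each column as K = Σ(ρt)_known − 3230 × (depth of known layers): K_1 = 106144800 − 3230×37640 = −15432400; K_2 = 14899040 − 3230×(1279 + 4901) = −5062360.
Balance: K_1 = K_2 − x×(3230 − 1030), so x = (K_2 − K_1)/(3230 − 1030) = 10370000/2200 = 4710 m.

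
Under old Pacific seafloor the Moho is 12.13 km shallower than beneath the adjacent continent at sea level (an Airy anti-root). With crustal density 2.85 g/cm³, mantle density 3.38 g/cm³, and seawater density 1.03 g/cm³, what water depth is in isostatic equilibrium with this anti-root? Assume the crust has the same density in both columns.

Replacing a thickness d of crust by seawater at the top must be balanced by replacing crust with mantle at the base: d (ρ_c − ρ_w) = a (ρ_m − ρ_c).
d = a (ρ_m − ρ_c)/(ρ_c − ρ_w) = 12.13 km × 0.53/1.82 = 3.53 km.

3.53 km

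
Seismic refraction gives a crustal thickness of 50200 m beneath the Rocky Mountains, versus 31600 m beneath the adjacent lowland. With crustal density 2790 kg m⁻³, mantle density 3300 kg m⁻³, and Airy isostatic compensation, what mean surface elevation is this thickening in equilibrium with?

2870 m

Excess crust Δ = 50200 m − 31600 m = 18600 m, split between elevation h and root r with h + r = Δ.
Airy balance ρ_c h = (ρ_m − ρ_c) r gives r = h ρ_c/(ρ_m − ρ_c), so h (1 + ρ_c/(ρ_m − ρ_c)) = Δ, i.e. h = Δ (ρ_m − ρ_c)/ρ_m.
h = 18600 m × 510/3300 = 2870 m.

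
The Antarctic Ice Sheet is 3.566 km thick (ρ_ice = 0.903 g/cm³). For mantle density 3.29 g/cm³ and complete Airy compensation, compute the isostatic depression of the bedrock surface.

0.979 km

In Airy isostatic equilibrium: the ice load ρ_ice t is balanced by mantle displaced below, ρ_m s.
s = t ρ_ice / ρ_m = 3.566 km × 0.903/3.29 = 0.979 km.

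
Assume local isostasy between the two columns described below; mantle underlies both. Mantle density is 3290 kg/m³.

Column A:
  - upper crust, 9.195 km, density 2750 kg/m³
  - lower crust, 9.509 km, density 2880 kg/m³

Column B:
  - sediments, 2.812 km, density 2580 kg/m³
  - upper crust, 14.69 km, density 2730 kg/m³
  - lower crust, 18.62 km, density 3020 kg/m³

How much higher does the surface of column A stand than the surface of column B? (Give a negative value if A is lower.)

−1.94 km

For any compensation level in the mantle, the mantle terms cancel and isostasy reduces to e = (Σt_A − Σt_B) − (Σ(ρt)_A − Σ(ρt)_B) / ρ_m.
Σt_A = 18.704 km; Σt_B = 36.122 km; Σ(ρt)_A = 52672.17; Σ(ρt)_B = 103591.06 (in km·kg/m³).
e = (18.704 − 36.122) − (52672.17 − 103591.06) / 3290 = −1.94 km.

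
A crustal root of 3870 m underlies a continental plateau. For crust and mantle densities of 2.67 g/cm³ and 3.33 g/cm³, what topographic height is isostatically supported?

Isostatic balance requires: ρ_c h = (ρ_m − ρ_c) r.
h = r (ρ_m − ρ_c) / ρ_c = 3870 m × (3.33 − 2.67) / 2.67 = 957 m.

957 m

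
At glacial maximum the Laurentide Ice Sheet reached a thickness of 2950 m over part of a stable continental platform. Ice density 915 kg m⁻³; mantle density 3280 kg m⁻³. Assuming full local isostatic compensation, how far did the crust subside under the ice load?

Balancing pressure at the compensation depth: the ice load ρ_ice t is balanced by mantle displaced below, ρ_m s.
s = t ρ_ice / ρ_m = 2950 m × 915/3280 = 823 m.

823 m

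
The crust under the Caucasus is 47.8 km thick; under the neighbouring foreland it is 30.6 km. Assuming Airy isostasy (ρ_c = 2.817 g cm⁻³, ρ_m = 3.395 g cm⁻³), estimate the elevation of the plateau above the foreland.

2.93 km

Excess crust Δ = 47.8 km − 30.6 km = 17.2 km, split between elevation h and root r with h + r = Δ.
Airy balance ρ_c h = (ρ_m − ρ_c) r gives r = h ρ_c/(ρ_m − ρ_c), so h (1 + ρ_c/(ρ_m − ρ_c)) = Δ, i.e. h = Δ (ρ_m − ρ_c)/ρ_m.
h = 17.2 km × 0.578/3.395 = 2.93 km.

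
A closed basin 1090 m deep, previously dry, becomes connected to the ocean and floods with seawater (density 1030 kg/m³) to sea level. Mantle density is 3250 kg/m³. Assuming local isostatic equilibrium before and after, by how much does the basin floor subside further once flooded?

After flooding the water column is d + s deep. Its weight must equal the weight of mantle displaced by the extra subsidence s: (d + s) ρ_w = s ρ_m.
s = d ρ_w / (ρ_m − ρ_w) = 1090 m × 1030/(3250 − 1030) = 506 m.

506 m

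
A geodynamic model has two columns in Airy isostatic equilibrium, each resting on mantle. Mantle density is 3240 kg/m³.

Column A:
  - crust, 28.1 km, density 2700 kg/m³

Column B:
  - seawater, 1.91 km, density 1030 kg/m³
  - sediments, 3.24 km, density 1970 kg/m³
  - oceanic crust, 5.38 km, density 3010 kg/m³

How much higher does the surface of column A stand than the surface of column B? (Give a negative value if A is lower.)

For any compensation level in the mantle, the mantle terms cancel and isostasy reduces to e = (Σt_A − Σt_B) − (Σ(ρt)_A − Σ(ρt)_B) / ρ_m.
Σt_A = 28.1 km; Σt_B = 10.53 km; Σ(ρt)_A = 75870; Σ(ρt)_B = 24543.9 (in km·kg/m³).
e = (28.1 − 10.53) − (75870 − 24543.9) / 3240 = 1.73 km.

1.73 km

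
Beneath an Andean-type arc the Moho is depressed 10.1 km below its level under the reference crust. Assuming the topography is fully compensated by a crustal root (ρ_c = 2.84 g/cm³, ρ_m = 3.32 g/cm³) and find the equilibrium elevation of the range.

Isostatic balance requires: ρ_c h = (ρ_m − ρ_c) r.
h = r (ρ_m − ρ_c) / ρ_c = 10.1 km × (3.32 − 2.84) / 2.84 = 1.71 km.

1.71 km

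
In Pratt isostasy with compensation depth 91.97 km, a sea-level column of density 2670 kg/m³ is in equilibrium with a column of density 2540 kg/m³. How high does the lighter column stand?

4.71 km

ρ_ref D = ρ (D + h) → h = D (ρ_ref − ρ)/ρ.
h = 91.97 km × (2670 − 2540)/2540 = 4.71 km.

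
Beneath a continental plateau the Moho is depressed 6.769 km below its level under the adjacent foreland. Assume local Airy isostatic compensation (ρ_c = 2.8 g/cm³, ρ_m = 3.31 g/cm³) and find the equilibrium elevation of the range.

Balancing pressure at the compensation depth: ρ_c h = (ρ_m − ρ_c) r.
h = r (ρ_m − ρ_c) / ρ_c = 6.769 km × (3.31 − 2.8) / 2.8 = 1.23 km.

1.23 km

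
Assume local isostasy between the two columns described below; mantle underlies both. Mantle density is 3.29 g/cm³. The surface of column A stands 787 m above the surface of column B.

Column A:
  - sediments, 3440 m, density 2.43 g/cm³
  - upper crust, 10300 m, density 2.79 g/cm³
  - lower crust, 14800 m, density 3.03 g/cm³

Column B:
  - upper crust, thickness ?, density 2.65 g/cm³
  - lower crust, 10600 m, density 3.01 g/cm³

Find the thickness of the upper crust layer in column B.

10000 m

Take the compensation level at the base of the deeper column (depth z_c below the surface of column A) and equate Σ ρ_i t_i down to z_c; mantle fills any gap and the z_c terms cancel.
Column A: 3440×2.43 + 10300×2.79 + 14800×3.03 + (z_c − 28540)×3.29
Column B: 787×0 + x×2.65 + 10600×3.01 + (z_c − 787 − 10600 − x)×3.29
The z_c×3.29 term appears on both sides and cancels. Collect the known terms of each column as K = Σ(ρt)_known − 3.29 × (depth of known layers): K_A = 81940.2 − 3.29×28540 = −11956.4; K_B = 31906 − 3.29×(787 + 10600) = −5557.23.
Balance: K_A = K_B − x×(3.29 − 2.65), so x = (K_B − K_A)/(3.29 − 2.65) = 6399.17/0.64 = 10000 m.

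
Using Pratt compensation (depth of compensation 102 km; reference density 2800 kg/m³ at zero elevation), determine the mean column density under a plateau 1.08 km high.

Pratt balance: ρ_ref D = ρ (D + h).
ρ = ρ_ref D/(D + h) = 2800 × 102 km/(102 km + 1.08 km) = 2770 kg/m³.

2770 kg/m³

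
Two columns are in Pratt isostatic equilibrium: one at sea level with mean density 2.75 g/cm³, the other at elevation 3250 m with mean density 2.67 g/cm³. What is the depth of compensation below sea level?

108000 m

ρ_ref D = ρ (D + h) → D (ρ_ref − ρ) = ρ h.
D = ρ h/(ρ_ref − ρ) = 2.67 × 3250 m/(2.75 − 2.67) = 108000 m.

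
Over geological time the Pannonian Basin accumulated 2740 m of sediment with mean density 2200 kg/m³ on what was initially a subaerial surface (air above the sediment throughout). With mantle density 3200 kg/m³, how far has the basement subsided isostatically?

Subaerial load: s = t ρ_sed / ρ_m = 2740 m × 2200/3200 = 1880 m.

1880 m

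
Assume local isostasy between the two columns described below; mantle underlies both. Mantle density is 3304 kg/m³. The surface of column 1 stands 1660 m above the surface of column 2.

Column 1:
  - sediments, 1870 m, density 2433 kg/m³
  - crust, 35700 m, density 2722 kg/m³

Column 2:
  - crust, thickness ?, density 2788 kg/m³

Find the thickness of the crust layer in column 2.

Take the compensation level at the base of the deeper column (depth z_c below the surface of column 1) and equate Σ ρ_i t_i down to z_c; mantle fills any gap and the z_c terms cancel.
Column 1: 1870×2433 + 35700×2722 + (z_c − 37570)×3304
Column 2: 1660×0 + x×2788 + (z_c − 1660 − 0 − x)×3304
The z_c×3304 term appears on both sides and cancels. Collect the known terms of each column as K = Σ(ρt)_known − 3304 × (depth of known layers): K_1 = 101725110 − 3304×37570 = −22406170; K_2 = 0 − 3304×(1660 + 0) = −5484640.
Balance: K_1 = K_2 − x×(3304 − 2788), so x = (K_2 − K_1)/(3304 − 2788) = 16921500/516 = 32800 m.

32800 m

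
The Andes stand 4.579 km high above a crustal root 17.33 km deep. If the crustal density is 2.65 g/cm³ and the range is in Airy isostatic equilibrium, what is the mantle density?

Airy balance: ρ_c h = (ρ_m − ρ_c) r → ρ_m = ρ_c (1 + h/r).
ρ_m = 2.65 × (1 + 4.579 km/17.33 km) = 3.35 g/cm³.

3.35 g/cm³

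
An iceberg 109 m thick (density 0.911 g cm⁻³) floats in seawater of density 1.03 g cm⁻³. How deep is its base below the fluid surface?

96.4 m

Draft d = t ρ_obj/ρ_fluid = 109 m × 0.911/1.03 = 96.4 m.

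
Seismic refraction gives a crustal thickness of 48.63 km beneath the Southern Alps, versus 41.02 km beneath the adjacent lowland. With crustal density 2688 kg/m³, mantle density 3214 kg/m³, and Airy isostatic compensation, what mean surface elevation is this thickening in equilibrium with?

Excess crust Δ = 48.63 km − 41.02 km = 7.61 km, split between elevation h and root r with h + r = Δ.
Airy balance ρ_c h = (ρ_m − ρ_c) r gives r = h ρ_c/(ρ_m − ρ_c), so h (1 + ρ_c/(ρ_m − ρ_c)) = Δ, i.e. h = Δ (ρ_m − ρ_c)/ρ_m.
h = 7.61 km × 526/3214 = 1.25 km.

1.25 km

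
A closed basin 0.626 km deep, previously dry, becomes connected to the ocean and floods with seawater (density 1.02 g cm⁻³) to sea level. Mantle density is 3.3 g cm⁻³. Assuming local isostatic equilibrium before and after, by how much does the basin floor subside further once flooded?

0.28 km

After flooding the water column is d + s deep. Its weight must equal the weight of mantle displaced by the extra subsidence s: (d + s) ρ_w = s ρ_m.
s = d ρ_w / (ρ_m − ρ_w) = 0.626 km × 1.02/(3.3 − 1.02) = 0.28 km.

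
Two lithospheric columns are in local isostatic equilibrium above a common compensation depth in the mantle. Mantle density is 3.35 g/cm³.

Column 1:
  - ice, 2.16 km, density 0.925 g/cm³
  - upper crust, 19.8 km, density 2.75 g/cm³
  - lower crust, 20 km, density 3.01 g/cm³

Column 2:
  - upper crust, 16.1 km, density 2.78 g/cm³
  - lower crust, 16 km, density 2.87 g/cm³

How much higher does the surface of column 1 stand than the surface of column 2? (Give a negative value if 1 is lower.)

2.11 km

For any compensation level in the mantle, the mantle terms cancel and isostasy reduces to e = (Σt_1 − Σt_2) − (Σ(ρt)_1 − Σ(ρt)_2) / ρ_m.
Σt_1 = 41.96 km; Σt_2 = 32.1 km; Σ(ρt)_1 = 116.648; Σ(ρt)_2 = 90.678 (in km·g/cm³).
e = (41.96 − 32.1) − (116.648 − 90.678) / 3.35 = 2.11 km.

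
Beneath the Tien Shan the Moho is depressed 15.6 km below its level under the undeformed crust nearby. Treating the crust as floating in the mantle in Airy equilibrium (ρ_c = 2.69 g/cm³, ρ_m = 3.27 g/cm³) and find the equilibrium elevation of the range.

3.36 km

Balancing pressure at the compensation depth: ρ_c h = (ρ_m − ρ_c) r.
h = r (ρ_m − ρ_c) / ρ_c = 15.6 km × (3.27 − 2.69) / 2.69 = 3.36 km.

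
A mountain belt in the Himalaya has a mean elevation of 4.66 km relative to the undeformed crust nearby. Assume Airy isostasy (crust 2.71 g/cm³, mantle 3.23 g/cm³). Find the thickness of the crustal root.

In Airy isostatic equilibrium: the weight of the topography is balanced by the buoyancy of the root, ρ_c h = (ρ_m − ρ_c) r.
r = h · ρ_c / (ρ_m − ρ_c) = 4.66 km × 2.71 / (3.23 − 2.71) = 24.3 km.

24.3 km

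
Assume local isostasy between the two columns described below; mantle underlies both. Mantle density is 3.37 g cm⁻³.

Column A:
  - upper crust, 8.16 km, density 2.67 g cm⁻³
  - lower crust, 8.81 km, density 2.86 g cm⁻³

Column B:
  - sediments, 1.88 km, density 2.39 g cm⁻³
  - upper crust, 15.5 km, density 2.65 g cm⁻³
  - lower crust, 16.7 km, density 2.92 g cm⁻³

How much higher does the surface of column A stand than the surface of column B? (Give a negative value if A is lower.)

−3.06 km

For any compensation level in the mantle, the mantle terms cancel and isostasy reduces to e = (Σt_A − Σt_B) − (Σ(ρt)_A − Σ(ρt)_B) / ρ_m.
Σt_A = 16.97 km; Σt_B = 34.08 km; Σ(ρt)_A = 46.9838; Σ(ρt)_B = 94.3322 (in km·g cm⁻³).
e = (16.97 − 34.08) − (46.9838 − 94.3322) / 3.37 = −3.06 km.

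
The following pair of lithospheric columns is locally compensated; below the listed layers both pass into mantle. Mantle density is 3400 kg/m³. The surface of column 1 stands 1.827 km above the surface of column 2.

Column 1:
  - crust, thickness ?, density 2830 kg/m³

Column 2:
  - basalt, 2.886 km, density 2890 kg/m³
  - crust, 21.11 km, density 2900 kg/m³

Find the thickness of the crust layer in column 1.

32 km

Take the compensation level at the base of the deeper column (depth z_c below the surface of column 1) and equate Σ ρ_i t_i down to z_c; mantle fills any gap and the z_c terms cancel.
Column 1: x×2830 + (z_c − 0 − x)×3400
Column 2: 1.827×0 + 2.886×2890 + 21.11×2900 + (z_c − 1.827 − 23.996)×3400
The z_c×3400 term appears on both sides and cancels. Collect the known terms of each column as K = Σ(ρt)_known − 3400 × (depth of known layers): K_1 = 0 − 3400×0 = 0; K_2 = 69559.54 − 3400×(1.827 + 23.996) = −18238.66.
Balance: K_1 − x×(3400 − 2830) = K_2, so x = (K_1 − K_2)/(3400 − 2830) = 18238.7/570 = 32 km.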